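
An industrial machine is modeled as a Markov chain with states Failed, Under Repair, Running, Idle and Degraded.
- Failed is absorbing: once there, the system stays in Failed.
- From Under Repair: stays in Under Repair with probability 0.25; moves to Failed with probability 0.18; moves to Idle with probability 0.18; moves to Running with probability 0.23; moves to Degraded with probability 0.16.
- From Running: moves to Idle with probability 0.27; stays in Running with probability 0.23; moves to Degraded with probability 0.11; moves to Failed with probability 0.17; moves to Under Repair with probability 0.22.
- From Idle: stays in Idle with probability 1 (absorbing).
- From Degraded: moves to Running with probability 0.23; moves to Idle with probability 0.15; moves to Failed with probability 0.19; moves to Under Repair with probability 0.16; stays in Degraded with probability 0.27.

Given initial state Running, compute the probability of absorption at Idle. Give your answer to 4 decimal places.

Let h(s) be the probability of absorption at Idle starting from transient state s. Then h(Idle) = 1 and h(Failed) = 0. By first-step analysis:
h(Under Repair) = 0.18·0 + 0.25·h(Under Repair) + 0.23·h(Running) + 0.18·1 + 0.16·h(Degraded)
h(Running) = 0.17·0 + 0.22·h(Under Repair) + 0.23·h(Running) + 0.27·1 + 0.11·h(Degraded)
h(Degraded) = 0.19·0 + 0.16·h(Under Repair) + 0.23·h(Running) + 0.15·1 + 0.27·h(Degraded)
Solving: h(Under Repair) = 0.5218, h(Running) = 0.5711, h(Degraded) = 0.4998.
Starting from Running, the probability is 0.5711.

0.5711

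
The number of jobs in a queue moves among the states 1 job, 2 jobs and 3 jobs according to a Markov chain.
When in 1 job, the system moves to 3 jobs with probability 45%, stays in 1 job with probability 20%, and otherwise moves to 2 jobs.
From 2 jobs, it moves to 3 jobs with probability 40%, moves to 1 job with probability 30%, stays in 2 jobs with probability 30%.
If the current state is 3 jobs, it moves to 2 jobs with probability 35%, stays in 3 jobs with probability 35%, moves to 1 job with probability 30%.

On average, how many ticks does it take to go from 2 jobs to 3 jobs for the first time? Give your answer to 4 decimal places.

2.4176

Let t(s) be the expected number of ticks to first reach 3 jobs from state s, with t(3 jobs) = 0. Conditioning on the first tick:
t(1 job) = 1 + 0.2·t(1 job) + 0.35·t(2 jobs)
t(2 jobs) = 1 + 0.3·t(1 job) + 0.3·t(2 jobs)
Solving: t(1 job) = 2.3077, t(2 jobs) = 2.4176.
Expected ticks from 2 jobs to 3 jobs: 2.4176.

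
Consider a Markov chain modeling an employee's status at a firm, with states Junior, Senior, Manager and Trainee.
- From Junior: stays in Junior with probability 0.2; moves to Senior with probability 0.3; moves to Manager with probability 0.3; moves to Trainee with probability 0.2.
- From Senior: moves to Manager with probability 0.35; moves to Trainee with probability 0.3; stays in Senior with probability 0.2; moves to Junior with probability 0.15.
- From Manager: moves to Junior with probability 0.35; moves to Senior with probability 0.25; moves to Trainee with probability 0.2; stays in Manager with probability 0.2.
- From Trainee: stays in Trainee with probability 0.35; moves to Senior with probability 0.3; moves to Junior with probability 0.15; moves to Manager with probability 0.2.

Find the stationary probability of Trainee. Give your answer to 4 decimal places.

Let the stationary distribution be π with π = πP and π_1 + π_2 + π_3 + π_4 = 1.
π_1 = 0.2·π_1 + 0.15·π_2 + 0.35·π_3 + 0.15·π_4
π_2 = 0.3·π_1 + 0.2·π_2 + 0.25·π_3 + 0.3·π_4
π_3 = 0.3·π_1 + 0.35·π_2 + 0.2·π_3 + 0.2·π_4
Solving with the normalization constraint gives π = (0.2127, 0.2609, 0.2604, 0.2660).
So the stationary probability of Trainee is 0.2660.

0.2660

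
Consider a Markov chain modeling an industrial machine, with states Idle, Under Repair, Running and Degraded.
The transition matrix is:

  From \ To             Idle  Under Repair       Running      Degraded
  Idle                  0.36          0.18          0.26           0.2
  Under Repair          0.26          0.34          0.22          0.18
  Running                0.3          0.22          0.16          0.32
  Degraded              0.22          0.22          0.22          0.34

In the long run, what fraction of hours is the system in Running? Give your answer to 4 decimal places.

0.2184

Let the stationary distribution be π with π = πP and π_1 + π_2 + π_3 + π_4 = 1.
π_1 = 0.36·π_1 + 0.26·π_2 + 0.3·π_3 + 0.22·π_4
π_2 = 0.18·π_1 + 0.34·π_2 + 0.22·π_3 + 0.22·π_4
π_3 = 0.26·π_1 + 0.22·π_2 + 0.16·π_3 + 0.22·π_4
Solving with the normalization constraint gives π = (0.2871, 0.2369, 0.2184, 0.2575).
So the stationary probability of Running is 0.2184.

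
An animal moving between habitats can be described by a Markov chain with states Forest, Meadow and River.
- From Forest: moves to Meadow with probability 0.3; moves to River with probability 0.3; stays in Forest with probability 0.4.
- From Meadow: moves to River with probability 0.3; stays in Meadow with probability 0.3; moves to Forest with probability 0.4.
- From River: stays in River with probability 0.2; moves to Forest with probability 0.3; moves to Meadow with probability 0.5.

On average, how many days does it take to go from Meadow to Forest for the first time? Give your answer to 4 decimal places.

2.6829

Let t(s) be the expected number of days to first reach Forest from state s, with t(Forest) = 0. Conditioning on the first day:
t(Meadow) = 1 + 0.3·t(Meadow) + 0.3·t(River)
t(River) = 1 + 0.5·t(Meadow) + 0.2·t(River)
Solving: t(Meadow) = 2.6829, t(River) = 2.9268.
Expected days from Meadow to Forest: 2.6829.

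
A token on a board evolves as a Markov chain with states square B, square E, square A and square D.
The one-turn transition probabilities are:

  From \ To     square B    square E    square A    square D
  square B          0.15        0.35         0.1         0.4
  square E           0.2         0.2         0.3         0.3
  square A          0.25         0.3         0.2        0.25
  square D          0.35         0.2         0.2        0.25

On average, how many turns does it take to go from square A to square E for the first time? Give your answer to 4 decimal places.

3.5227

Let t(s) be the expected number of turns to first reach square E from state s, with t(square E) = 0. Conditioning on the first turn:
t(square B) = 1 + 0.15·t(square B) + 0.1·t(square A) + 0.4·t(square D)
t(square A) = 1 + 0.25·t(square B) + 0.2·t(square A) + 0.25·t(square D)
t(square D) = 1 + 0.35·t(square B) + 0.2·t(square A) + 0.25·t(square D)
Solving: t(square B) = 3.4091, t(square A) = 3.5227, t(square D) = 3.8636.
Expected turns from square A to square E: 3.5227.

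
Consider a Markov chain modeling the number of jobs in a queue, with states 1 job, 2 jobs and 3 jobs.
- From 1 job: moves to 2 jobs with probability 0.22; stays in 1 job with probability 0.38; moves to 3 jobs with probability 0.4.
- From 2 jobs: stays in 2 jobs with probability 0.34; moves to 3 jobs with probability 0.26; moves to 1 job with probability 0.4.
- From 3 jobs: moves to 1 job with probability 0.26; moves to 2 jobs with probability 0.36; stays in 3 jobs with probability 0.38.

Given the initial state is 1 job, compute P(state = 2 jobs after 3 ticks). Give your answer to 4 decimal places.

Propagate the distribution vector 3 ticks from 1 job.
After 0 ticks: (1.0000, 0.0000, 0.0000)
After 1 tick: (0.3800, 0.2200, 0.4000)
After 2 ticks: (0.3364, 0.3024, 0.3612)
After 3 ticks: (0.3427, 0.3069, 0.3504)
P(in 2 jobs after 3 ticks) = 0.3069

0.3069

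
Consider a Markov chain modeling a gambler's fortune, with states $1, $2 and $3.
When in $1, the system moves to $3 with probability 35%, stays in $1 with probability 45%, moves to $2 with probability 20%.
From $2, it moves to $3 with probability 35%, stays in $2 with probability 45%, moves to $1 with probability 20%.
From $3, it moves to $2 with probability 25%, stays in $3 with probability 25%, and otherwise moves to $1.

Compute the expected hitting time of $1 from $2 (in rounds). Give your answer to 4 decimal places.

3.3846

Let t(s) be the expected number of rounds to first reach $1 from state s, with t($1) = 0. Conditioning on the first round:
t($2) = 1 + 0.45·t($2) + 0.35·t($3)
t($3) = 1 + 0.25·t($2) + 0.25·t($3)
Solving: t($2) = 3.3846, t($3) = 2.4615.
Expected rounds from $2 to $1: 3.3846.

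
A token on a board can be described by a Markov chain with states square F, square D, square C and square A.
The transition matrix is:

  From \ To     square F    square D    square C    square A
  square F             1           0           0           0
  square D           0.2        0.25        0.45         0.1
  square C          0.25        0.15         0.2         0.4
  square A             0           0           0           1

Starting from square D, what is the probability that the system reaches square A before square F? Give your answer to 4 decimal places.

Let h(s) be the probability of absorption at square A starting from transient state s. Then h(square A) = 1 and h(square F) = 0. By first-step analysis:
h(square D) = 0.2·0 + 0.25·h(square D) + 0.45·h(square C) + 0.1·1
h(square C) = 0.25·0 + 0.15·h(square D) + 0.2·h(square C) + 0.4·1
Solving: h(square D) = 0.4883, h(square C) = 0.5915.
Starting from square D, the probability is 0.4883.

0.4883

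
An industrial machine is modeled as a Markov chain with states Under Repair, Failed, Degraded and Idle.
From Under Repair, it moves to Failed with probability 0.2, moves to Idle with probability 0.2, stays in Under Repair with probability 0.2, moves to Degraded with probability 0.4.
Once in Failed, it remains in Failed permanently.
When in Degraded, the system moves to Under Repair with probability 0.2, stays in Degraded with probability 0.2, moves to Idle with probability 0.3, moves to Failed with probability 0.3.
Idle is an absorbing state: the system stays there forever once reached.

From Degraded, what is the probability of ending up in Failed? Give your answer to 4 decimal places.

0.5000

Let h(s) be the probability of absorption at Failed starting from transient state s. Then h(Failed) = 1 and h(Idle) = 0. By first-step analysis:
h(Under Repair) = 0.2·h(Under Repair) + 0.2·1 + 0.4·h(Degraded) + 0.2·0
h(Degraded) = 0.2·h(Under Repair) + 0.3·1 + 0.2·h(Degraded) + 0.3·0
Solving: h(Under Repair) = 0.5000, h(Degraded) = 0.5000.
Starting from Degraded, the probability is 0.5000.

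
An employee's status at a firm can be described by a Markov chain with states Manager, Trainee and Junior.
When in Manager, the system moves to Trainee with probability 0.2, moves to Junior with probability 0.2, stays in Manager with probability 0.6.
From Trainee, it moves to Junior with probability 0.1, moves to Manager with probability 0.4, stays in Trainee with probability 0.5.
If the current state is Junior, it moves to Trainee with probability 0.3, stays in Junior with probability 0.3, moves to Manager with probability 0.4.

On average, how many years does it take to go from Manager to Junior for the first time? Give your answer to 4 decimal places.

5.8333

Let t(s) be the expected number of years to first reach Junior from state s, with t(Junior) = 0. Conditioning on the first year:
t(Manager) = 1 + 0.6·t(Manager) + 0.2·t(Trainee)
t(Trainee) = 1 + 0.4·t(Manager) + 0.5·t(Trainee)
Solving: t(Manager) = 5.8333, t(Trainee) = 6.6667.
Expected years from Manager to Junior: 5.8333.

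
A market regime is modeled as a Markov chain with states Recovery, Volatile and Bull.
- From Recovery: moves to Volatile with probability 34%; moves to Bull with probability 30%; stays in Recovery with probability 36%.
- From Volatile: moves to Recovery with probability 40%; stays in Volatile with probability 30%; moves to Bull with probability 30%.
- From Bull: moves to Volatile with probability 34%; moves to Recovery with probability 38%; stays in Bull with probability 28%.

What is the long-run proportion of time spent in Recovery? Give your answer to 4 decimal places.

0.3790

Let the stationary distribution be π with π = πP and π_1 + π_2 + π_3 = 1.
π_1 = 0.36·π_1 + 0.4·π_2 + 0.38·π_3
π_2 = 0.34·π_1 + 0.3·π_2 + 0.34·π_3
Solving with the normalization constraint gives π = (0.3790, 0.3269, 0.2941).
So the stationary probability of Recovery is 0.3790.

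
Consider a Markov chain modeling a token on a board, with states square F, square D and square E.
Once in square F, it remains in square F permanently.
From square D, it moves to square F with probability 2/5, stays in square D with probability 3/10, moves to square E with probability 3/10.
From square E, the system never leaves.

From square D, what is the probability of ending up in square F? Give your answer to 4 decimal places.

Let h(s) be the probability of absorption at square F starting from transient state s. Then h(square F) = 1 and h(square E) = 0. By first-step analysis:
h(square D) = 0.4·1 + 0.3·h(square D) + 0.3·0
Solving: h(square D) = 0.5714.
Starting from square D, the probability is 0.5714.

0.5714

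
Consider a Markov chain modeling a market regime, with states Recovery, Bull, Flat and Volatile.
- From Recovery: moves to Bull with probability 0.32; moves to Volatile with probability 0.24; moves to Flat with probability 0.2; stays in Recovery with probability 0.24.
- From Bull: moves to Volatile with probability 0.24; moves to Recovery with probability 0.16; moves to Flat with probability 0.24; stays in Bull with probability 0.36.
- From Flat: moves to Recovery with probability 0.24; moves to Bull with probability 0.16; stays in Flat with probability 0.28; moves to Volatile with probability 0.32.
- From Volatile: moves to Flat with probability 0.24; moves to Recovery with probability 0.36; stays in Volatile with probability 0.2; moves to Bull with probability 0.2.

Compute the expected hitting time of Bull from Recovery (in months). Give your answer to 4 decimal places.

Let t(s) be the expected number of months to first reach Bull from state s, with t(Bull) = 0. Conditioning on the first month:
t(Recovery) = 1 + 0.24·t(Recovery) + 0.2·t(Flat) + 0.24·t(Volatile)
t(Flat) = 1 + 0.24·t(Recovery) + 0.28·t(Flat) + 0.32·t(Volatile)
t(Volatile) = 1 + 0.36·t(Recovery) + 0.24·t(Flat) + 0.2·t(Volatile)
Solving: t(Recovery) = 3.9418, t(Flat) = 4.6693, t(Volatile) = 4.4246.
Expected months from Recovery to Bull: 3.9418.

3.9418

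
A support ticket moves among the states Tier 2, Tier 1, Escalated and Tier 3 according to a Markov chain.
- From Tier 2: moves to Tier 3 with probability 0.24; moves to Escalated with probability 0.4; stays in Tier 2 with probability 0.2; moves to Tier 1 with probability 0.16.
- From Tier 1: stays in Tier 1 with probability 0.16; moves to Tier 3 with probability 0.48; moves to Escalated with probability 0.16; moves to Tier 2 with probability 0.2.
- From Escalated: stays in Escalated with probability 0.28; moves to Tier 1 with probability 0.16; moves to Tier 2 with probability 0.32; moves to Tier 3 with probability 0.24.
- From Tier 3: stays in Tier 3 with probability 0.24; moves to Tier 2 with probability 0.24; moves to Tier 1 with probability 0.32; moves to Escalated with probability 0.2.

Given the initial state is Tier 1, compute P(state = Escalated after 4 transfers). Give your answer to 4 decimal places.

0.2606

Propagate the distribution vector 4 transfers from Tier 1.
After 0 transfers: (0.0000, 1.0000, 0.0000, 0.0000)
After 1 transfer: (0.2000, 0.1600, 0.1600, 0.4800)
After 2 transfers: (0.2384, 0.2368, 0.2464, 0.2784)
After 3 transfers: (0.2407, 0.2045, 0.2579, 0.2968)
After 4 transfers: (0.2428, 0.2075, 0.2606, 0.2891)
P(in Escalated after 4 transfers) = 0.2606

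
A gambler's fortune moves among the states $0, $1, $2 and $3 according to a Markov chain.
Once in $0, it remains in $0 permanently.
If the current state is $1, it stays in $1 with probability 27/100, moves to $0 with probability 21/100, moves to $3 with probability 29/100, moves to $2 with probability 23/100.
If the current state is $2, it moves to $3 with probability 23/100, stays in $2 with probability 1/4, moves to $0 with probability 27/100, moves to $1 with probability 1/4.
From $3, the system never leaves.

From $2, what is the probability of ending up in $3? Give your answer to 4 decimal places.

0.4906

Let h(s) be the probability of absorption at $3 starting from transient state s. Then h($3) = 1 and h($0) = 0. By first-step analysis:
h($1) = 0.21·0 + 0.27·h($1) + 0.23·h($2) + 0.29·1
h($2) = 0.27·0 + 0.25·h($1) + 0.25·h($2) + 0.23·1
Solving: h($1) = 0.5518, h($2) = 0.4906.
Starting from $2, the probability is 0.4906.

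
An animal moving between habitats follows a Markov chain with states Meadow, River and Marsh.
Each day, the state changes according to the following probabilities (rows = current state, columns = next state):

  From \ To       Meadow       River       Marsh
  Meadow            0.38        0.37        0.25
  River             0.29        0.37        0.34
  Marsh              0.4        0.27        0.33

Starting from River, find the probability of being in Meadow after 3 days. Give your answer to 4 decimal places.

0.3560

Propagate the distribution vector 3 days from River.
After 0 days: (0.0000, 1.0000, 0.0000)
After 1 day: (0.2900, 0.3700, 0.3400)
After 2 days: (0.3535, 0.3360, 0.3105)
After 3 days: (0.3560, 0.3390, 0.3051)
P(in Meadow after 3 days) = 0.3560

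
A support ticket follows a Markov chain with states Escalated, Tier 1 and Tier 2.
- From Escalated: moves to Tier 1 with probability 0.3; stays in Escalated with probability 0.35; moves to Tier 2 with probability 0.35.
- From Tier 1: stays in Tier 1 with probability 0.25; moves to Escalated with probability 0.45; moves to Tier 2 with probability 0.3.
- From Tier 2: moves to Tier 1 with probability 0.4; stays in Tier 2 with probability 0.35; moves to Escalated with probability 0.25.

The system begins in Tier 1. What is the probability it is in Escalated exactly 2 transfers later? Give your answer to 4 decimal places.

0.3450

Sum over the intermediate state after 1 transfer:
P = P(Tier 1→Escalated)·P(Escalated→Escalated) + P(Tier 1→Tier 1)·P(Tier 1→Escalated) + P(Tier 1→Tier 2)·P(Tier 2→Escalated)
  = 0.45×0.35 + 0.25×0.45 + 0.3×0.25
  = 0.1575 + 0.1125 + 0.0750 = 0.3450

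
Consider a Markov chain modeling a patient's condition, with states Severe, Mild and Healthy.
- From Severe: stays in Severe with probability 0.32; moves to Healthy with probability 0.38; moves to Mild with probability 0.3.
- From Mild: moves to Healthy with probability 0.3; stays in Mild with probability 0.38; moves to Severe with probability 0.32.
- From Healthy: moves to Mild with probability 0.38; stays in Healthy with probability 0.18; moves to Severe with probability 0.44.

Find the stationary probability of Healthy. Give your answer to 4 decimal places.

Let the stationary distribution be π with π = πP and π_1 + π_2 + π_3 = 1.
π_1 = 0.32·π_1 + 0.32·π_2 + 0.44·π_3
π_2 = 0.3·π_1 + 0.38·π_2 + 0.38·π_3
Solving with the normalization constraint gives π = (0.3552, 0.3516, 0.2932).
So the stationary probability of Healthy is 0.2932.

0.2932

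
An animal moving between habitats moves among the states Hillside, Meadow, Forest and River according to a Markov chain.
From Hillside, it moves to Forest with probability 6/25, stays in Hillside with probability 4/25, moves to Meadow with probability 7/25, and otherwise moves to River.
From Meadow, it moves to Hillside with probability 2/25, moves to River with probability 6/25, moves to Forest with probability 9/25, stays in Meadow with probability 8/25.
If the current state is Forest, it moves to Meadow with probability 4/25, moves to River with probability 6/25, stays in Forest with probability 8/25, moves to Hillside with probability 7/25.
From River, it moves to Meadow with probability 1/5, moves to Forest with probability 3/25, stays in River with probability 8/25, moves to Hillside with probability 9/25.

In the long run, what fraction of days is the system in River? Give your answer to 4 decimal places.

0.2807

Let the stationary distribution be π with π = πP and π_1 + π_2 + π_3 + π_4 = 1.
π_1 = 0.16·π_1 + 0.08·π_2 + 0.28·π_3 + 0.36·π_4
π_2 = 0.28·π_1 + 0.32·π_2 + 0.16·π_3 + 0.2·π_4
π_3 = 0.24·π_1 + 0.36·π_2 + 0.32·π_3 + 0.12·π_4
Solving with the normalization constraint gives π = (0.2278, 0.2364, 0.2551, 0.2807).
So the stationary probability of River is 0.2807.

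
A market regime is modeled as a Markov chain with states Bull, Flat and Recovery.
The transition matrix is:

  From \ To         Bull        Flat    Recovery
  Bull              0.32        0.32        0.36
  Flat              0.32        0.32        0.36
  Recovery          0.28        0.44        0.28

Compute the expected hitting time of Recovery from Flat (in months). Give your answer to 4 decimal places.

2.7778

Let t(s) be the expected number of months to first reach Recovery from state s, with t(Recovery) = 0. Conditioning on the first month:
t(Bull) = 1 + 0.32·t(Bull) + 0.32·t(Flat)
t(Flat) = 1 + 0.32·t(Bull) + 0.32·t(Flat)
Solving: t(Bull) = 2.7778, t(Flat) = 2.7778.
Expected months from Flat to Recovery: 2.7778.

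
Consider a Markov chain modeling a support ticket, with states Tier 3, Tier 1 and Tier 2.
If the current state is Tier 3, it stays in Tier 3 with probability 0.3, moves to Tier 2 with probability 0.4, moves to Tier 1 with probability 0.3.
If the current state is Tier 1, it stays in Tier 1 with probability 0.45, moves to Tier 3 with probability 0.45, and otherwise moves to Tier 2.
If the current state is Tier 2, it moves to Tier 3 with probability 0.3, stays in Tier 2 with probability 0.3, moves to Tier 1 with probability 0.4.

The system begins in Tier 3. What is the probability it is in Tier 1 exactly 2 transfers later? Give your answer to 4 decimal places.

Sum over the intermediate state after 1 transfer:
P = P(Tier 3→Tier 3)·P(Tier 3→Tier 1) + P(Tier 3→Tier 1)·P(Tier 1→Tier 1) + P(Tier 3→Tier 2)·P(Tier 2→Tier 1)
  = 0.3×0.3 + 0.3×0.45 + 0.4×0.4
  = 0.0900 + 0.1350 + 0.1600 = 0.3850

0.3850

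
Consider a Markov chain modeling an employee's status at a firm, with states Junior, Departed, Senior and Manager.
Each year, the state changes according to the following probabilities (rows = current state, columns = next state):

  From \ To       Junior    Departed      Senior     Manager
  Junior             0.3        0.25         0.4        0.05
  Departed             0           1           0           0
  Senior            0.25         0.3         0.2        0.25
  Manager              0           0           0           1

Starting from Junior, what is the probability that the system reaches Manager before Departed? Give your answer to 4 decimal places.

Let h(s) be the probability of absorption at Manager starting from transient state s. Then h(Manager) = 1 and h(Departed) = 0. By first-step analysis:
h(Junior) = 0.3·h(Junior) + 0.25·0 + 0.4·h(Senior) + 0.05·1
h(Senior) = 0.25·h(Junior) + 0.3·0 + 0.2·h(Senior) + 0.25·1
Solving: h(Junior) = 0.3043, h(Senior) = 0.4076.
Starting from Junior, the probability is 0.3043.

0.3043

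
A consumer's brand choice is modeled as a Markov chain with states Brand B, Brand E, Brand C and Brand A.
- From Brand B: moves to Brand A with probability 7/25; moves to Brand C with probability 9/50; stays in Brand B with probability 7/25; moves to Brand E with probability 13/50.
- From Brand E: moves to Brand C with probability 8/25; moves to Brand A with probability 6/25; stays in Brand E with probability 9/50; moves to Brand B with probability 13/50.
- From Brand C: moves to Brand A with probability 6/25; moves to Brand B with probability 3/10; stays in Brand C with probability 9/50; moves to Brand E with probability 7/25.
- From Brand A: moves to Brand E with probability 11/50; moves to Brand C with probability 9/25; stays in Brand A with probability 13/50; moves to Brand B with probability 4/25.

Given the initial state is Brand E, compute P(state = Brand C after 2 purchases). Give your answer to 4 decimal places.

Propagate the distribution vector 2 purchases from Brand E.
After 0 purchases: (0.0000, 1.0000, 0.0000, 0.0000)
After 1 purchase: (0.2600, 0.1800, 0.3200, 0.2400)
After 2 purchases: (0.2540, 0.2424, 0.2484, 0.2552)
P(in Brand C after 2 purchases) = 0.2484

0.2484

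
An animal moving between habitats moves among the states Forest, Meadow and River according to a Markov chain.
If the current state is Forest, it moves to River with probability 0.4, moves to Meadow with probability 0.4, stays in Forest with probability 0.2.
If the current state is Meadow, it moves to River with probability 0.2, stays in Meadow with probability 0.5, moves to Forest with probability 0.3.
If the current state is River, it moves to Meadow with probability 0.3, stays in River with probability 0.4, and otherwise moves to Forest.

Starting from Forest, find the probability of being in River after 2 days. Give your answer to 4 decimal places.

0.3200

Sum over the intermediate state after 1 day:
P = P(Forest→Forest)·P(Forest→River) + P(Forest→Meadow)·P(Meadow→River) + P(Forest→River)·P(River→River)
  = 0.2×0.4 + 0.4×0.2 + 0.4×0.4
  = 0.0800 + 0.0800 + 0.1600 = 0.3200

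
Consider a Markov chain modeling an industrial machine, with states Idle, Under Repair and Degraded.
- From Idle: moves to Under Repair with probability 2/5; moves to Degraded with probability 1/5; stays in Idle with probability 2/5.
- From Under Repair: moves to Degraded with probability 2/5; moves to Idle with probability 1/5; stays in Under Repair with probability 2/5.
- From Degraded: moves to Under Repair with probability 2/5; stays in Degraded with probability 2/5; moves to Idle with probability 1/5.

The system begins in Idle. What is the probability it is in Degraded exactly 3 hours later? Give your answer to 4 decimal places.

0.3440

Propagate the distribution vector 3 hours from Idle.
After 0 hours: (1.0000, 0.0000, 0.0000)
After 1 hour: (0.4000, 0.4000, 0.2000)
After 2 hours: (0.2800, 0.4000, 0.3200)
After 3 hours: (0.2560, 0.4000, 0.3440)
P(in Degraded after 3 hours) = 0.3440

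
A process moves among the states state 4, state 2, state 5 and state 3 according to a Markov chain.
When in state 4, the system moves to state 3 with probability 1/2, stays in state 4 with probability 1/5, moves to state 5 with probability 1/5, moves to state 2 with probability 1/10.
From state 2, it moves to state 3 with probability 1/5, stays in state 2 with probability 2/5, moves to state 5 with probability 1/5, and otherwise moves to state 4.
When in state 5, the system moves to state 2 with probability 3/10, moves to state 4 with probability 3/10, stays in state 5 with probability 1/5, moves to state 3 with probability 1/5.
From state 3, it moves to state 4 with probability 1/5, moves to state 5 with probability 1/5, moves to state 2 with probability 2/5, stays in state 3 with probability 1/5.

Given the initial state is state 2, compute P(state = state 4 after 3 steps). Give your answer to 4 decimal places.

0.2200

Propagate the distribution vector 3 steps from state 2.
After 0 steps: (0.0000, 1.0000, 0.0000, 0.0000)
After 1 step: (0.2000, 0.4000, 0.2000, 0.2000)
After 2 steps: (0.2200, 0.3200, 0.2000, 0.2600)
After 3 steps: (0.2200, 0.3140, 0.2000, 0.2660)
P(in state 4 after 3 steps) = 0.2200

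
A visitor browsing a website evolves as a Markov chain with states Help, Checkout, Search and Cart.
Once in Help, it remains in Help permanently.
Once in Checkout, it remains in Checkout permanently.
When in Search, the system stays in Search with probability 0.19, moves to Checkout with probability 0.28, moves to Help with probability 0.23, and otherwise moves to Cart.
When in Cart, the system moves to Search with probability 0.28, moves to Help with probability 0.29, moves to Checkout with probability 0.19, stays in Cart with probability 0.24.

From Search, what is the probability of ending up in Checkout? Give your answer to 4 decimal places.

Let h(s) be the probability of absorption at Checkout starting from transient state s. Then h(Checkout) = 1 and h(Help) = 0. By first-step analysis:
h(Search) = 0.23·0 + 0.28·1 + 0.19·h(Search) + 0.3·h(Cart)
h(Cart) = 0.29·0 + 0.19·1 + 0.28·h(Search) + 0.24·h(Cart)
Solving: h(Search) = 0.5075, h(Cart) = 0.4370.
Starting from Search, the probability is 0.5075.

0.5075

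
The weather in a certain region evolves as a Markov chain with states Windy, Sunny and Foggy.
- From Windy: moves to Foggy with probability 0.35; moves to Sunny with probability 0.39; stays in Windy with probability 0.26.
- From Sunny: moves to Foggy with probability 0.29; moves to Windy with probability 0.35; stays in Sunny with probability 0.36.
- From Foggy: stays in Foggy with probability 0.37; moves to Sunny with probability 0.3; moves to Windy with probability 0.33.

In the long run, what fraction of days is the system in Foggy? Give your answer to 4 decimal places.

Let the stationary distribution be π with π = πP and π_1 + π_2 + π_3 = 1.
π_1 = 0.26·π_1 + 0.35·π_2 + 0.33·π_3
π_2 = 0.39·π_1 + 0.36·π_2 + 0.3·π_3
Solving with the normalization constraint gives π = (0.3149, 0.3493, 0.3358).
So the stationary probability of Foggy is 0.3358.

0.3358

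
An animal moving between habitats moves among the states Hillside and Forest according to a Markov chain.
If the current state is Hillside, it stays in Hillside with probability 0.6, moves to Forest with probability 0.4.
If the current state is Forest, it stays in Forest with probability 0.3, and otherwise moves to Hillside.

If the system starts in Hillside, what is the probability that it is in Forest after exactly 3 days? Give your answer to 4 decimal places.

0.3640

Propagate the distribution vector 3 days from Hillside.
After 0 days: (1.0000, 0.0000)
After 1 day: (0.6000, 0.4000)
After 2 days: (0.6400, 0.3600)
After 3 days: (0.6360, 0.3640)
P(in Forest after 3 days) = 0.3640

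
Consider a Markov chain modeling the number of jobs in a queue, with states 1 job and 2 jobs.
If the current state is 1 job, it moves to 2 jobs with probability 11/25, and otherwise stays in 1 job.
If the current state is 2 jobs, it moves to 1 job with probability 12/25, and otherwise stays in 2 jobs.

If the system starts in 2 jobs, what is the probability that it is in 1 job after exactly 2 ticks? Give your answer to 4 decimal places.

0.5184

Sum over the intermediate state after 1 tick:
P = P(2 jobs→1 job)·P(1 job→1 job) + P(2 jobs→2 jobs)·P(2 jobs→1 job)
  = 0.48×0.56 + 0.52×0.48
  = 0.2688 + 0.2496 = 0.5184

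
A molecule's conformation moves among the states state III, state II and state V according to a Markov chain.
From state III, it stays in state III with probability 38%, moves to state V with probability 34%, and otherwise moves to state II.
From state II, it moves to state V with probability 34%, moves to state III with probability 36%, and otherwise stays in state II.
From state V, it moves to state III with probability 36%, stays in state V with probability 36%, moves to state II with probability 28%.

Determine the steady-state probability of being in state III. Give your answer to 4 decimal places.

Let the stationary distribution be π with π = πP and π_1 + π_2 + π_3 = 1.
π_1 = 0.38·π_1 + 0.36·π_2 + 0.36·π_3
π_2 = 0.28·π_1 + 0.3·π_2 + 0.28·π_3
Solving with the normalization constraint gives π = (0.3673, 0.2857, 0.3469).
So the stationary probability of state III is 0.3673.

0.3673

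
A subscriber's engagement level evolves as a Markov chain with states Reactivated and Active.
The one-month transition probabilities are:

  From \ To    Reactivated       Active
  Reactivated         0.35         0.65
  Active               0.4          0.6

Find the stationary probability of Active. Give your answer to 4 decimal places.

Let the stationary distribution be π with π = πP and π_1 + π_2 = 1.
π_1 = 0.35·π_1 + 0.4·π_2
Solving with the normalization constraint gives π = (0.3810, 0.6190).
So the stationary probability of Active is 0.6190.

0.6190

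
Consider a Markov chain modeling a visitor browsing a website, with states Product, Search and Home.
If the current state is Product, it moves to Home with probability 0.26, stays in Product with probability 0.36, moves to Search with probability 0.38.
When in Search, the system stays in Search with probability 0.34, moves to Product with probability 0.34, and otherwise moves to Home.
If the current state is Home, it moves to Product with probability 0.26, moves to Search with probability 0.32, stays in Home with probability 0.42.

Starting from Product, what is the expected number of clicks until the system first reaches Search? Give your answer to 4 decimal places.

2.7668

Let t(s) be the expected number of clicks to first reach Search from state s, with t(Search) = 0. Conditioning on the first click:
t(Product) = 1 + 0.36·t(Product) + 0.26·t(Home)
t(Home) = 1 + 0.26·t(Product) + 0.42·t(Home)
Solving: t(Product) = 2.7668, t(Home) = 2.9644.
Expected clicks from Product to Search: 2.7668.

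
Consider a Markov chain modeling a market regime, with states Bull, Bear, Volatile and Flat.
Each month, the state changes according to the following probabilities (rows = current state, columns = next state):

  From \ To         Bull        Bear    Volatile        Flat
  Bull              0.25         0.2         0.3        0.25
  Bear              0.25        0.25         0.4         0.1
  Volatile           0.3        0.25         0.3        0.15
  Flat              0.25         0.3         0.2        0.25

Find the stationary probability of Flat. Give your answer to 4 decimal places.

Let the stationary distribution be π with π = πP and π_1 + π_2 + π_3 + π_4 = 1.
π_1 = 0.25·π_1 + 0.25·π_2 + 0.3·π_3 + 0.25·π_4
π_2 = 0.2·π_1 + 0.25·π_2 + 0.25·π_3 + 0.3·π_4
π_3 = 0.3·π_1 + 0.4·π_2 + 0.3·π_3 + 0.2·π_4
Solving with the normalization constraint gives π = (0.2653, 0.2459, 0.3063, 0.1825).
So the stationary probability of Flat is 0.1825.

0.1825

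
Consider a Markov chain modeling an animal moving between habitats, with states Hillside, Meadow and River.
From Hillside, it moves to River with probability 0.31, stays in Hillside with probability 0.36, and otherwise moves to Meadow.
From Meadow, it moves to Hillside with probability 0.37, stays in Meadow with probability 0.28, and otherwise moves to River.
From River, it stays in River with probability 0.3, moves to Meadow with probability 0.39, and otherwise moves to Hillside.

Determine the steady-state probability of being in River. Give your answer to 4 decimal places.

Let the stationary distribution be π with π = πP and π_1 + π_2 + π_3 = 1.
π_1 = 0.36·π_1 + 0.37·π_2 + 0.31·π_3
π_2 = 0.33·π_1 + 0.28·π_2 + 0.39·π_3
Solving with the normalization constraint gives π = (0.3473, 0.3326, 0.3201).
So the stationary probability of River is 0.3201.

0.3201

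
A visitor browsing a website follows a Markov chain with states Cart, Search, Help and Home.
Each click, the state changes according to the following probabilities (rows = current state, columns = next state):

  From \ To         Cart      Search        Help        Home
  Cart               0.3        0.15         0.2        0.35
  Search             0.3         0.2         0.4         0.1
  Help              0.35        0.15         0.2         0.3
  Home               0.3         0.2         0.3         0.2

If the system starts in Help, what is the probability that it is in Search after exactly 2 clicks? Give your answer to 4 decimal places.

0.1725

Propagate the distribution vector 2 clicks from Help.
After 0 clicks: (0.0000, 0.0000, 1.0000, 0.0000)
After 1 click: (0.3500, 0.1500, 0.2000, 0.3000)
After 2 clicks: (0.3100, 0.1725, 0.2600, 0.2575)
P(in Search after 2 clicks) = 0.1725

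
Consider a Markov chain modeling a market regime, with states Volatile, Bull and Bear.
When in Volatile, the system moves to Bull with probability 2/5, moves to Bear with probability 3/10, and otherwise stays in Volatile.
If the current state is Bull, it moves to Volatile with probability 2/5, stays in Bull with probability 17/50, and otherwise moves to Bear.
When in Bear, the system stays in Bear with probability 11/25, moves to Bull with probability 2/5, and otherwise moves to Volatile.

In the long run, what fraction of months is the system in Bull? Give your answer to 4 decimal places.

0.3774

Let the stationary distribution be π with π = πP and π_1 + π_2 + π_3 = 1.
π_1 = 0.3·π_1 + 0.4·π_2 + 0.16·π_3
π_2 = 0.4·π_1 + 0.34·π_2 + 0.4·π_3
Solving with the normalization constraint gives π = (0.2914, 0.3774, 0.3313).
So the stationary probability of Bull is 0.3774.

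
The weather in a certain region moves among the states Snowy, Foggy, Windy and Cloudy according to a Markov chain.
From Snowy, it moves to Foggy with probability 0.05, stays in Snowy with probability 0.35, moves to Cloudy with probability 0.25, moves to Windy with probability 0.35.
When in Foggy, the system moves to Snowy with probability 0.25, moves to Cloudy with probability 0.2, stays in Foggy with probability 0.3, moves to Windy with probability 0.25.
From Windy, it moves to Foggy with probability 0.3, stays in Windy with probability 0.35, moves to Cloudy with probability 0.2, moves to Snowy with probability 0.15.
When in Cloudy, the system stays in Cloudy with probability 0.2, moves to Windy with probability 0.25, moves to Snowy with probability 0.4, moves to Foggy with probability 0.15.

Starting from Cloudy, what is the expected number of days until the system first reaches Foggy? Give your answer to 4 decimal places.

6.0202

Let t(s) be the expected number of days to first reach Foggy from state s, with t(Foggy) = 0. Conditioning on the first day:
t(Snowy) = 1 + 0.35·t(Snowy) + 0.35·t(Windy) + 0.25·t(Cloudy)
t(Windy) = 1 + 0.15·t(Snowy) + 0.35·t(Windy) + 0.2·t(Cloudy)
t(Cloudy) = 1 + 0.4·t(Snowy) + 0.25·t(Windy) + 0.2·t(Cloudy)
Solving: t(Snowy) = 6.4856, t(Windy) = 4.8875, t(Cloudy) = 6.0202.
Expected days from Cloudy to Foggy: 6.0202.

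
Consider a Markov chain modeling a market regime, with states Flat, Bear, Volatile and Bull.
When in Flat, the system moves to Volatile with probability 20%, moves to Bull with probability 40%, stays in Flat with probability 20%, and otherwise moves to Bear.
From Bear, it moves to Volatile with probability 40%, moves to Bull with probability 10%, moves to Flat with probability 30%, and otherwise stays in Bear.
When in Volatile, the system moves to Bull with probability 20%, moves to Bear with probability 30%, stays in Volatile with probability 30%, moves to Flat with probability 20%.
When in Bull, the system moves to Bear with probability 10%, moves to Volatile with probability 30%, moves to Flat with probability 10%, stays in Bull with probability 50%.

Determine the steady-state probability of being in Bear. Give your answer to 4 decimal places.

0.1990

Let the stationary distribution be π with π = πP and π_1 + π_2 + π_3 + π_4 = 1.
π_1 = 0.2·π_1 + 0.3·π_2 + 0.2·π_3 + 0.1·π_4
π_2 = 0.2·π_1 + 0.2·π_2 + 0.3·π_3 + 0.1·π_4
π_3 = 0.2·π_1 + 0.4·π_2 + 0.3·π_3 + 0.3·π_4
Solving with the normalization constraint gives π = (0.1888, 0.1990, 0.3010, 0.3112).
So the stationary probability of Bear is 0.1990.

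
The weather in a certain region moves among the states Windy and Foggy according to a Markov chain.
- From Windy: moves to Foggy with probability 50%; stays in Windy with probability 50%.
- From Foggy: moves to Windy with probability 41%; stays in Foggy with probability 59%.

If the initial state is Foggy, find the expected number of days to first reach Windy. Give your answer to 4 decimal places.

2.4390

Let t(s) be the expected number of days to first reach Windy from state s, with t(Windy) = 0. Conditioning on the first day:
t(Foggy) = 1 + 0.59·t(Foggy)
Solving: t(Foggy) = 2.4390.
Expected days from Foggy to Windy: 2.4390.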